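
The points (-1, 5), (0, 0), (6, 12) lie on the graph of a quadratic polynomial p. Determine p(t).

p(t) = t^2 - 4t

Using the Lagrange interpolation formula with nodes -1, 0, 6:
  L_0(t) = t(t - 6) / 7
  L_1(t) = (t + 1)(t - 6) / -6
  L_2(t) = (t + 1)t / 42
Then p(t) = 5·L_0(t) + 0·L_1(t) + 12·L_2(t).
Expanding and collecting terms gives p(t) = t² - 4t.
Check: p(6) = 12. ✓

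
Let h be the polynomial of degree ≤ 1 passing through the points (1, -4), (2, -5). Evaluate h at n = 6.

Using the Lagrange interpolation formula with nodes 1, 2:
  L_0(n) = (n - 2) / -1
  L_1(n) = (n - 1) / 1
Then h(n) = -4·L_0(n) - 5·L_1(n).
Expanding and collecting terms gives h(n) = -n - 3.
Evaluating at n = 6: h(6) = -9.

-9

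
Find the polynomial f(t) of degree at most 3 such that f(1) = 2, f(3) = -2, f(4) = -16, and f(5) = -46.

Write f(t) = at^3 + bt^2 + ct + d. Substituting each data point gives a linear system:
  a + b + c + d = 2
  27a + 9b + 3c + d = -2
  64a + 16b + 4c + d = -16
  125a + 25b + 5c + d = -46
Solving the system yields a = -1, b = 4, c = -5, d = 4.
So f(t) = -t^3 + 4t^2 - 5t + 4.
Check: f(1) = 2. ✓

f(t) = -t^3 + 4t^2 - 5t + 4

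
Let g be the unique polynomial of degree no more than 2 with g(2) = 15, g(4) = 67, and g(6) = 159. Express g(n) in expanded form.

Write g(n) = an^2 + bn + c. Substituting each data point gives a linear system:
  4a + 2b + c = 15
  16a + 4b + c = 67
  36a + 6b + c = 159
Solving the system yields a = 5, b = -4, c = 3.
So g(n) = 5n² - 4n + 3.
Check: g(2) = 15. ✓

g(n) = 5n^2 - 4n + 3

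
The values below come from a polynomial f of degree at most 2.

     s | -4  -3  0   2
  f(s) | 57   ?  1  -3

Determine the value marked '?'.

37

The 3 known points determine the degree-2 polynomial uniquely.
Write f(s) = as^2 + bs + c. Substituting each data point gives a linear system:
  16a - 4b + c = 57
  c = 1
  4a + 2b + c = -3
Solving the system yields a = 2, b = -6, c = 1.
So f(s) = 2s² - 6s + 1.
Then f(-3) = 37.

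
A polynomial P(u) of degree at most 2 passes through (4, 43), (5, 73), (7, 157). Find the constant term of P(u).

Write P(u) = au^2 + bu + c. Substituting each data point gives a linear system:
  16a + 4b + c = 43
  25a + 5b + c = 73
  49a + 7b + c = 157
Solving the system yields a = 4, b = -6, c = 3.
So P(u) = 4u^2 - 6u + 3.
The constant term is 3.

3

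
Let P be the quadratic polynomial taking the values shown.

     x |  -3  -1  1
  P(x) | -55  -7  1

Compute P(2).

Using the Lagrange interpolation formula with nodes -3, -1, 1:
  L_0(x) = (x + 1)(x - 1) / 8
  L_1(x) = (x + 3)(x - 1) / -4
  L_2(x) = (x + 3)(x + 1) / 8
Then P(x) = -55·L_0(x) - 7·L_1(x) + 1·L_2(x).
Expanding and collecting terms gives P(x) = -5x^2 + 4x + 2.
Evaluating at x = 2: P(2) = -10.

-10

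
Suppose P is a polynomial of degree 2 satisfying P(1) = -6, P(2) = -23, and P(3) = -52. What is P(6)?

Using the Lagrange interpolation formula with nodes 1, 2, 3:
  L_0(u) = (u - 2)(u - 3) / 2
  L_1(u) = (u - 1)(u - 3) / -1
  L_2(u) = (u - 1)(u - 2) / 2
Then P(u) = -6·L_0(u) - 23·L_1(u) - 52·L_2(u).
Expanding and collecting terms gives P(u) = -6u^2 + u - 1.
Evaluating at u = 6: P(6) = -211.

-211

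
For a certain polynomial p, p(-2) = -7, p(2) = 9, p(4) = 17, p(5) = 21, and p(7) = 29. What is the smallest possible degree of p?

Divided differences on the nodes -2, 2, 4, 5, 7:
  order 0: -7  9  17  21  29
  order 1: 4  4  4  4
  order 2: 0  0  0
  order 3: 0  0
  order 4: 0
The order-1 divided differences are all 4 (nonzero) and every higher order vanishes, so the data lies on a polynomial of degree exactly 1.

1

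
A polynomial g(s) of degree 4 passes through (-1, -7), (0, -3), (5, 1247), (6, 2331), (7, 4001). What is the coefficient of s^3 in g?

Write g(s) = as^4 + bs^3 + cs^2 + ds + e. Substituting each data point gives a linear system:
  a - b + c - d + e = -7
  e = -3
  625a + 125b + 25c + 5d + e = 1247
  1296a + 216b + 36c + 6d + e = 2331
  2401a + 343b + 49c + 7d + e = 4001
Solving the system yields a = 1, b = 4, c = 4, d = 5, e = -3.
So g(s) = s⁴ + 4s³ + 4s² + 5s - 3.
The coefficient of s^3 is 4.

4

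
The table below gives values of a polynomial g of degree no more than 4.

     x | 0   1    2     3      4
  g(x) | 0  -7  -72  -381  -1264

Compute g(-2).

Write g(x) = ax^4 + bx^3 + cx^2 + dx + e. Substituting each data point gives a linear system:
  e = 0
  a + b + c + d + e = -7
  16a + 8b + 4c + 2d + e = -72
  81a + 27b + 9c + 3d + e = -381
  256a + 64b + 16c + 4d + e = -1264
Solving the system yields a = -6, b = 5, c = -2, d = -4, e = 0.
So g(x) = -6x^4 + 5x^3 - 2x^2 - 4x.
Then g(-2) = -136.

-136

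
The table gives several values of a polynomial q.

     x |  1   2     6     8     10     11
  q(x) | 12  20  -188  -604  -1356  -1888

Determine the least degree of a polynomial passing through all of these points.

3

Divided differences on the nodes 1, 2, 6, 8, 10, 11:
  order 0: 12  20  -188  -604  -1356  -1888
  order 1: 8  -52  -208  -376  -532
  order 2: -12  -26  -42  -52
  order 3: -2  -2  -2
  order 4: 0  0
  order 5: 0
The order-3 divided differences are all -2 (nonzero) and every higher order vanishes, so the data lies on a polynomial of degree exactly 3.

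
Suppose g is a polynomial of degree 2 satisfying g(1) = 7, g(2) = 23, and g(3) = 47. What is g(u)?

Write g(u) = au^2 + bu + c. Substituting each data point gives a linear system:
  a + b + c = 7
  4a + 2b + c = 23
  9a + 3b + c = 47
Solving the system yields a = 4, b = 4, c = -1.
So g(u) = 4u^2 + 4u - 1.
Check: g(3) = 47. ✓

g(u) = 4u^2 + 4u - 1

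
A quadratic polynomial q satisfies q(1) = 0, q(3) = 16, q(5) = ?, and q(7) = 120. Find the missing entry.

56

The 3 known points determine the degree-2 polynomial uniquely.
Write q(n) = an^2 + bn + c. Substituting each data point gives a linear system:
  a + b + c = 0
  9a + 3b + c = 16
  49a + 7b + c = 120
Solving the system yields a = 3, b = -4, c = 1.
So q(n) = 3n^2 - 4n + 1.
Then q(5) = 56.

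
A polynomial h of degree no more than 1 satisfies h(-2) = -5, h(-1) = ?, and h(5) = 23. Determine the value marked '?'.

-1

The 2 known points determine the degree-1 polynomial uniquely.
Write h(u) = au + b. Substituting each data point gives a linear system:
  -2a + b = -5
  5a + b = 23
Solving the system yields a = 4, b = 3.
So h(u) = 4u + 3.
Then h(-1) = -1.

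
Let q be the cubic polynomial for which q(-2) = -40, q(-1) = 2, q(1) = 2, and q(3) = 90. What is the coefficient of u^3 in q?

Write q(u) = au^3 + bu^2 + cu + d. Substituting each data point gives a linear system:
  -8a + 4b - 2c + d = -40
  -a + b - c + d = 2
  a + b + c + d = 2
  27a + 9b + 3c + d = 90
Solving the system yields a = 5, b = -4, c = -5, d = 6.
So q(u) = 5u³ - 4u² - 5u + 6.
The leading coefficient is 5.

5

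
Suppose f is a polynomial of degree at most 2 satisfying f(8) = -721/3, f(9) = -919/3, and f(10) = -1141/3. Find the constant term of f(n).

-1/3

Write f(n) = an^2 + bn + c. Substituting each data point gives a linear system:
  64a + 8b + c = -721/3
  81a + 9b + c = -919/3
  100a + 10b + c = -1141/3
Solving the system yields a = -4, b = 2, c = -1/3.
So f(n) = -4n^2 + 2n - 1/3.
The constant term is -1/3.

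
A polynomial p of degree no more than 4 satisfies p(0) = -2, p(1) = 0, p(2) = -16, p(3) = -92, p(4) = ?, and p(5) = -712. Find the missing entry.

On equispaced nodes a degree-4 polynomial has vanishing fifth forward difference, so
  - p(0) + 5·p(1) - 10·p(2) + 10·p(3) - 5·p(4) + p(5) = 0.
Substituting the known values and solving for p(4):
  -5·p(4) = 1470
  p(4) = -294.

-294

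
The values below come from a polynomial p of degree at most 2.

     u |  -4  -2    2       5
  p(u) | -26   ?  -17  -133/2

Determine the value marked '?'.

-7

The 3 known points determine the degree-2 polynomial uniquely.
Write p(u) = au^2 + bu + c. Substituting each data point gives a linear system:
  16a - 4b + c = -26
  4a + 2b + c = -17
  25a + 5b + c = -133/2
Solving the system yields a = -2, b = -5/2, c = -4.
So p(u) = -2u² - (5/2)u - 4.
Then p(-2) = -7.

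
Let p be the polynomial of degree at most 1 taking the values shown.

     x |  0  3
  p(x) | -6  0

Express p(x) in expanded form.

p(x) = 2x - 6

Write p(x) = ax + b. Substituting each data point gives a linear system:
  b = -6
  3a + b = 0
Solving the system yields a = 2, b = -6.
So p(x) = 2x - 6.
Check: p(3) = 0. ✓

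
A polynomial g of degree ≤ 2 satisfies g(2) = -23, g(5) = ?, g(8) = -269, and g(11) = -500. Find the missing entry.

On equispaced nodes a degree-2 polynomial has vanishing third forward difference, so
  - g(2) + 3·g(5) - 3·g(8) + g(11) = 0.
Substituting the known values and solving for g(5):
  3·g(5) = -330
  g(5) = -110.

-110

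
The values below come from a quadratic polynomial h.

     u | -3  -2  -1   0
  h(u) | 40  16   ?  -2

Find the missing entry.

2

On equispaced nodes a degree-2 polynomial has vanishing third forward difference, so
  - h(-3) + 3·h(-2) - 3·h(-1) + h(0) = 0.
Substituting the known values and solving for h(-1):
  -3·h(-1) = -6
  h(-1) = 2.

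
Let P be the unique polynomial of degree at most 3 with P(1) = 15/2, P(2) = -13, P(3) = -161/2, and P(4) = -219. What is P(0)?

5

Write P(u) = au^3 + bu^2 + cu + d. Substituting each data point gives a linear system:
  a + b + c + d = 15/2
  8a + 4b + 2c + d = -13
  27a + 9b + 3c + d = -161/2
  64a + 16b + 4c + d = -219
Solving the system yields a = -4, b = 1/2, c = 6, d = 5.
So P(u) = -4u^3 + (1/2)u^2 + 6u + 5.
Then P(0) = 5.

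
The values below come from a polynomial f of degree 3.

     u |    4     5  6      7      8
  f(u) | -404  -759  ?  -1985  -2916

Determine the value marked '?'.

On equispaced nodes a degree-3 polynomial has vanishing fourth forward difference, so
  f(4) - 4·f(5) + 6·f(6) - 4·f(7) + f(8) = 0.
Substituting the known values and solving for f(6):
  6·f(6) = -7656
  f(6) = -1276.

-1276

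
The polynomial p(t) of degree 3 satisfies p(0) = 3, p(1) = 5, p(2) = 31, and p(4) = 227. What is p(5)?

Write p(t) = at^3 + bt^2 + ct + d. Substituting each data point gives a linear system:
  d = 3
  a + b + c + d = 5
  8a + 4b + 2c + d = 31
  64a + 16b + 4c + d = 227
Solving the system yields a = 3, b = 3, c = -4, d = 3.
So p(t) = 3t³ + 3t² - 4t + 3.
Then p(5) = 433.

433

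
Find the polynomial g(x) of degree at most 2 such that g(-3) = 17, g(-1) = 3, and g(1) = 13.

Using the Lagrange interpolation formula with nodes -3, -1, 1:
  L_0(x) = (x + 1)(x - 1) / 8
  L_1(x) = (x + 3)(x - 1) / -4
  L_2(x) = (x + 3)(x + 1) / 8
Then g(x) = 17·L_0(x) + 3·L_1(x) + 13·L_2(x).
Expanding and collecting terms gives g(x) = 3x² + 5x + 5.
Check: g(-1) = 3. ✓

g(x) = 3x^2 + 5x + 5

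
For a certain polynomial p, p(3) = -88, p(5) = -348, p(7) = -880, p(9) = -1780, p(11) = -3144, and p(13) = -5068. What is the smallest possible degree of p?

Forward differences of the values at u = 3, 5, 7, 9, 11, 13:
  p  : -88  -348  -880  -1780  -3144  -5068
  Δ  : -260  -532  -900  -1364  -1924
  Δ^2: -272  -368  -464  -560
  Δ^3: -96  -96  -96
  Δ^4: 0  0
  Δ^5: 0
The third differences are constant (-96) and nonzero, while all higher differences vanish, so the minimal degree is 3.

3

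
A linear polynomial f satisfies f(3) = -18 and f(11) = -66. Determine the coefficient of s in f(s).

Write f(s) = as + b. Substituting each data point gives a linear system:
  3a + b = -18
  11a + b = -66
Solving the system yields a = -6, b = 0.
So f(s) = -6s.
The leading coefficient is -6.

-6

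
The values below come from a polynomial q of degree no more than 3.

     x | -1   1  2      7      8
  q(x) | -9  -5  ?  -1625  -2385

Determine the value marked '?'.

-45

The 4 known points determine the degree-3 polynomial uniquely.
Write q(x) = ax^3 + bx^2 + cx + d. Substituting each data point gives a linear system:
  -a + b - c + d = -9
  a + b + c + d = -5
  343a + 49b + 7c + d = -1625
  512a + 64b + 8c + d = -2385
Solving the system yields a = -4, b = -6, c = 6, d = -1.
So q(x) = -4x³ - 6x² + 6x - 1.
Then q(2) = -45.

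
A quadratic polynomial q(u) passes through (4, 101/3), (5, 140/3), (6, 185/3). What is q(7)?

Forward differences of the values at u = 4, 5, 6:
  q  : 101/3  140/3  185/3
  Δ  : 13  15
  Δ^2: 2
The second differences are constant, confirming degree 2.
Interpolating (Newton forward form) and evaluating at u = 7 gives q(7) = 236/3.

236/3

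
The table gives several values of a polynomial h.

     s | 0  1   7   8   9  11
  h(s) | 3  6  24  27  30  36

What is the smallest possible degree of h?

1

Divided differences on the nodes 0, 1, 7, 8, 9, 11:
  order 0: 3  6  24  27  30  36
  order 1: 3  3  3  3  3
  order 2: 0  0  0  0
  order 3: 0  0  0
  order 4: 0  0
  order 5: 0
The order-1 divided differences are all 3 (nonzero) and every higher order vanishes, so the data lies on a polynomial of degree exactly 1.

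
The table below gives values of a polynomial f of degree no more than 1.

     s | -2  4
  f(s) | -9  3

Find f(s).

f(s) = 2s - 5

Using the Lagrange interpolation formula with nodes -2, 4:
  L_0(s) = (s - 4) / -6
  L_1(s) = (s + 2) / 6
Then f(s) = -9·L_0(s) + 3·L_1(s).
Expanding and collecting terms gives f(s) = 2s - 5.
Check: f(4) = 3. ✓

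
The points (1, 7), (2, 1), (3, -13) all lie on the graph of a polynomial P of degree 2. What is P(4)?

Using the Lagrange interpolation formula with nodes 1, 2, 3:
  L_0(u) = (u - 2)(u - 3) / 2
  L_1(u) = (u - 1)(u - 3) / -1
  L_2(u) = (u - 1)(u - 2) / 2
Then P(u) = 7·L_0(u) + 1·L_1(u) - 13·L_2(u).
Expanding and collecting terms gives P(u) = -4u^2 + 6u + 5.
Evaluating at u = 4: P(4) = -35.

-35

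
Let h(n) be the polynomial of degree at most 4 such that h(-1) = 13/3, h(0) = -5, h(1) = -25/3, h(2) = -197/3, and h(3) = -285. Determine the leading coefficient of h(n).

-2

Write h(n) = an^4 + bn^3 + cn^2 + dn + e. Substituting each data point gives a linear system:
  a - b + c - d + e = 13/3
  e = -5
  a + b + c + d + e = -25/3
  16a + 8b + 4c + 2d + e = -197/3
  81a + 27b + 9c + 3d + e = -285
Solving the system yields a = -2, b = -6, c = 5, d = -1/3, e = -5.
So h(n) = -2n^4 - 6n^3 + 5n^2 - (1/3)n - 5.
The leading coefficient is -2.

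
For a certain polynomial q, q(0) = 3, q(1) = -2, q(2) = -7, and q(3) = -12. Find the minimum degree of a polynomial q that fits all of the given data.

1

Forward differences of the values at u = 0, 1, 2, 3:
  q  : 3  -2  -7  -12
  Δ  : -5  -5  -5
  Δ^2: 0  0
  Δ^3: 0
The first differences are constant (-5) and nonzero, while all higher differences vanish, so the minimal degree is 1.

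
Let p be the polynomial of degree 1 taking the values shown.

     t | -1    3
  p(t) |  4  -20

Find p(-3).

Write p(t) = at + b. Substituting each data point gives a linear system:
  -a + b = 4
  3a + b = -20
Solving the system yields a = -6, b = -2.
So p(t) = -6t - 2.
Then p(-3) = 16.

16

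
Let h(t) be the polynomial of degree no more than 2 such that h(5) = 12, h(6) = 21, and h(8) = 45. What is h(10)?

Write h(t) = at^2 + bt + c. Substituting each data point gives a linear system:
  25a + 5b + c = 12
  36a + 6b + c = 21
  64a + 8b + c = 45
Solving the system yields a = 1, b = -2, c = -3.
So h(t) = t^2 - 2t - 3.
Then h(10) = 77.

77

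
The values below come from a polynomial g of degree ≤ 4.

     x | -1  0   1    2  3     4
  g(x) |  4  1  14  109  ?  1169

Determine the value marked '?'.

The 5 known points determine the degree-4 polynomial uniquely.
Write g(x) = ax^4 + bx^3 + cx^2 + dx + e. Substituting each data point gives a linear system:
  a - b + c - d + e = 4
  e = 1
  a + b + c + d + e = 14
  16a + 8b + 4c + 2d + e = 109
  256a + 64b + 16c + 4d + e = 1169
Solving the system yields a = 3, b = 5, c = 5, d = 0, e = 1.
So g(x) = 3x^4 + 5x^3 + 5x^2 + 1.
Then g(3) = 424.

424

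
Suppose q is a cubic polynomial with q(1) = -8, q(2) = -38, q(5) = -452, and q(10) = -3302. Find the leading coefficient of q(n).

Write q(n) = an^3 + bn^2 + cn + d. Substituting each data point gives a linear system:
  a + b + c + d = -8
  8a + 4b + 2c + d = -38
  125a + 25b + 5c + d = -452
  1000a + 100b + 10c + d = -3302
Solving the system yields a = -3, b = -3, c = 0, d = -2.
So q(n) = -3n^3 - 3n^2 - 2.
The leading coefficient is -3.

-3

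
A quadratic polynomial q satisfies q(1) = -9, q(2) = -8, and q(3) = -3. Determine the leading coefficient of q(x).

Write q(x) = ax^2 + bx + c. Substituting each data point gives a linear system:
  a + b + c = -9
  4a + 2b + c = -8
  9a + 3b + c = -3
Solving the system yields a = 2, b = -5, c = -6.
So q(x) = 2x² - 5x - 6.
The leading coefficient is 2.

2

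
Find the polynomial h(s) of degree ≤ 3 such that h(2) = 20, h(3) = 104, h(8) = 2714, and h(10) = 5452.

h(s) = 6s^3 - 5s^2 - 5s + 2

Write h(s) = as^3 + bs^2 + cs + d. Substituting each data point gives a linear system:
  8a + 4b + 2c + d = 20
  27a + 9b + 3c + d = 104
  512a + 64b + 8c + d = 2714
  1000a + 100b + 10c + d = 5452
Solving the system yields a = 6, b = -5, c = -5, d = 2.
So h(s) = 6s^3 - 5s^2 - 5s + 2.
Check: h(8) = 2714. ✓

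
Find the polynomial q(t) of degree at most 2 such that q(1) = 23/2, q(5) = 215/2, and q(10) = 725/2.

q(t) = 3t^2 + 6t + 5/2

Using the Lagrange interpolation formula with nodes 1, 5, 10:
  L_0(t) = (t - 5)(t - 10) / 36
  L_1(t) = (t - 1)(t - 10) / -20
  L_2(t) = (t - 1)(t - 5) / 45
Then q(t) = 23/2·L_0(t) + 215/2·L_1(t) + 725/2·L_2(t).
Expanding and collecting terms gives q(t) = 3t² + 6t + 5/2.
Check: q(1) = 23/2. ✓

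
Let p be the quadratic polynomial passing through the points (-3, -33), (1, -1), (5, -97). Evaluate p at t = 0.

Write p(t) = at^2 + bt + c. Substituting each data point gives a linear system:
  9a - 3b + c = -33
  a + b + c = -1
  25a + 5b + c = -97
Solving the system yields a = -4, b = 0, c = 3.
So p(t) = -4t² + 3.
Then p(0) = 3.

3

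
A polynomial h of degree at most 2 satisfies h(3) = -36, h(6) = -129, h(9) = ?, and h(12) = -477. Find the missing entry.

-276

The 3 known points determine the degree-2 polynomial uniquely.
Write h(x) = ax^2 + bx + c. Substituting each data point gives a linear system:
  9a + 3b + c = -36
  36a + 6b + c = -129
  144a + 12b + c = -477
Solving the system yields a = -3, b = -4, c = 3.
So h(x) = -3x^2 - 4x + 3.
Then h(9) = -276.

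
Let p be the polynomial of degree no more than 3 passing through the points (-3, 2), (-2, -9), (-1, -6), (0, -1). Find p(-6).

Forward differences of the values at n = -3, -2, -1, 0:
  p  : 2  -9  -6  -1
  Δ  : -11  3  5
  Δ^2: 14  2
  Δ^3: -12
The third differences are constant, confirming degree 3.
Interpolating (Newton forward form) and evaluating at n = -6 gives p(-6) = 239.

239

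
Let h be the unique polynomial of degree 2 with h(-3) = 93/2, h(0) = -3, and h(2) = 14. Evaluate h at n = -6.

186

Using the Lagrange interpolation formula with nodes -3, 0, 2:
  L_0(n) = n(n - 2) / 15
  L_1(n) = (n + 3)(n - 2) / -6
  L_2(n) = (n + 3)n / 10
Then h(n) = 93/2·L_0(n) - 3·L_1(n) + 14·L_2(n).
Expanding and collecting terms gives h(n) = 5n^2 - (3/2)n - 3.
Evaluating at n = -6: h(-6) = 186.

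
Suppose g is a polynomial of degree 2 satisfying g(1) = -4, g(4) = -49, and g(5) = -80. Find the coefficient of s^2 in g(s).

-4

Write g(s) = as^2 + bs + c. Substituting each data point gives a linear system:
  a + b + c = -4
  16a + 4b + c = -49
  25a + 5b + c = -80
Solving the system yields a = -4, b = 5, c = -5.
So g(s) = -4s² + 5s - 5.
The leading coefficient is -4.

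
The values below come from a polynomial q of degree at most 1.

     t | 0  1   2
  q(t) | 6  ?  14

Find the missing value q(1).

On equispaced nodes a degree-1 polynomial has vanishing second forward difference, so
  q(0) - 2·q(1) + q(2) = 0.
Substituting the known values and solving for q(1):
  -2·q(1) = -20
  q(1) = 10.

10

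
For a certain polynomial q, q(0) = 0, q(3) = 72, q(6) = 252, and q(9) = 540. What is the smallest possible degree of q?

2

Forward differences of the values at x = 0, 3, 6, 9:
  q  : 0  72  252  540
  Δ  : 72  180  288
  Δ^2: 108  108
  Δ^3: 0
The second differences are constant (108) and nonzero, while all higher differences vanish, so the minimal degree is 2.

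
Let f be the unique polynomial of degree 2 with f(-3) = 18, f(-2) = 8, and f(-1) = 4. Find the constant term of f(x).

Write f(x) = ax^2 + bx + c. Substituting each data point gives a linear system:
  9a - 3b + c = 18
  4a - 2b + c = 8
  a - b + c = 4
Solving the system yields a = 3, b = 5, c = 6.
So f(x) = 3x^2 + 5x + 6.
The constant term is 6.

6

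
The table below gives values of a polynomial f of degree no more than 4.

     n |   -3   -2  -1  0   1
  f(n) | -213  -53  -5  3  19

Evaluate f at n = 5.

283

Write f(n) = an^4 + bn^3 + cn^2 + dn + e. Substituting each data point gives a linear system:
  81a - 27b + 9c - 3d + e = -213
  16a - 8b + 4c - 2d + e = -53
  a - b + c - d + e = -5
  e = 3
  a + b + c + d + e = 19
Solving the system yields a = -1, b = 6, c = 5, d = 6, e = 3.
So f(n) = -n^4 + 6n^3 + 5n^2 + 6n + 3.
Then f(5) = 283.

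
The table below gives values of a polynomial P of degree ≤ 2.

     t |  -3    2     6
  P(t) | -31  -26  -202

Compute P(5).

-143

Using the Lagrange interpolation formula with nodes -3, 2, 6:
  L_0(t) = (t - 2)(t - 6) / 45
  L_1(t) = (t + 3)(t - 6) / -20
  L_2(t) = (t + 3)(t - 2) / 36
Then P(t) = -31·L_0(t) - 26·L_1(t) - 202·L_2(t).
Expanding and collecting terms gives P(t) = -5t^2 - 4t + 2.
Evaluating at t = 5: P(5) = -143.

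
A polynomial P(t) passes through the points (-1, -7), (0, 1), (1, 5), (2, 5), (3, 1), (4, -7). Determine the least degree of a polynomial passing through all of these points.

2

Forward differences of the values at t = -1, 0, 1, 2, 3, 4:
  P  : -7  1  5  5  1  -7
  Δ  : 8  4  0  -4  -8
  Δ^2: -4  -4  -4  -4
  Δ^3: 0  0  0
  Δ^4: 0  0
  Δ^5: 0
The second differences are constant (-4) and nonzero, while all higher differences vanish, so the minimal degree is 2.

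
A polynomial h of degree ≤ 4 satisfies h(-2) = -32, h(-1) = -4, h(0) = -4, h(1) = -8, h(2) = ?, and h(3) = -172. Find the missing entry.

-40

On equispaced nodes a degree-4 polynomial has vanishing fifth forward difference, so
  - h(-2) + 5·h(-1) - 10·h(0) + 10·h(1) - 5·h(2) + h(3) = 0.
Substituting the known values and solving for h(2):
  -5·h(2) = 200
  h(2) = -40.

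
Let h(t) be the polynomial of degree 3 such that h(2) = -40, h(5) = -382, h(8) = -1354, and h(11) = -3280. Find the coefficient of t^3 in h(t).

-2

Write h(t) = at^3 + bt^2 + ct + d. Substituting each data point gives a linear system:
  8a + 4b + 2c + d = -40
  125a + 25b + 5c + d = -382
  512a + 64b + 8c + d = -1354
  1331a + 121b + 11c + d = -3280
Solving the system yields a = -2, b = -5, c = -1, d = -2.
So h(t) = -2t³ - 5t² - t - 2.
The leading coefficient is -2.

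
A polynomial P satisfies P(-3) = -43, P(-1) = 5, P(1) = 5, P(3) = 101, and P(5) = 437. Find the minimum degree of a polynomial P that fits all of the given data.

Forward differences of the values at n = -3, -1, 1, 3, 5:
  P  : -43  5  5  101  437
  Δ  : 48  0  96  336
  Δ^2: -48  96  240
  Δ^3: 144  144
  Δ^4: 0
The third differences are constant (144) and nonzero, while all higher differences vanish, so the minimal degree is 3.

3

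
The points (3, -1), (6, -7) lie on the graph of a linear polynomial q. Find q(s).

Write q(s) = as + b. Substituting each data point gives a linear system:
  3a + b = -1
  6a + b = -7
Solving the system yields a = -2, b = 5.
So q(s) = -2s + 5.
Check: q(6) = -7. ✓

q(s) = -2s + 5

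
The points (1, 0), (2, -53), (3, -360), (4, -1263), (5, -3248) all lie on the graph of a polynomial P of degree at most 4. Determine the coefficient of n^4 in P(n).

-6

Write P(n) = an^4 + bn^3 + cn^2 + dn + e. Substituting each data point gives a linear system:
  a + b + c + d + e = 0
  16a + 8b + 4c + 2d + e = -53
  81a + 27b + 9c + 3d + e = -360
  256a + 64b + 16c + 4d + e = -1263
  625a + 125b + 25c + 5d + e = -3248
Solving the system yields a = -6, b = 3, c = 5, d = 1, e = -3.
So P(n) = -6n⁴ + 3n³ + 5n² + n - 3.
The leading coefficient is -6.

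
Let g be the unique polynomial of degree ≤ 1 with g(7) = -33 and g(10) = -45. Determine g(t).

Write g(t) = at + b. Substituting each data point gives a linear system:
  7a + b = -33
  10a + b = -45
Solving the system yields a = -4, b = -5.
So g(t) = -4t - 5.
Check: g(10) = -45. ✓

g(t) = -4t - 5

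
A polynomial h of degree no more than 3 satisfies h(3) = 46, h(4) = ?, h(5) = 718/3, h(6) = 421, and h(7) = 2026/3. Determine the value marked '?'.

355/3

On equispaced nodes a degree-3 polynomial has vanishing fourth forward difference, so
  h(3) - 4·h(4) + 6·h(5) - 4·h(6) + h(7) = 0.
Substituting the known values and solving for h(4):
  -4·h(4) = -1420/3
  h(4) = 355/3.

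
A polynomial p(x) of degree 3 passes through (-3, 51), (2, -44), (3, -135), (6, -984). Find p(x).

Using the Lagrange interpolation formula with nodes -3, 2, 3, 6:
  L_0(x) = (x - 2)(x - 3)(x - 6) / -270
  L_1(x) = (x + 3)(x - 3)(x - 6) / 20
  L_2(x) = (x + 3)(x - 2)(x - 6) / -18
  L_3(x) = (x + 3)(x - 2)(x - 3) / 108
Then p(x) = 51·L_0(x) - 44·L_1(x) - 135·L_2(x) - 984·L_3(x).
Expanding and collecting terms gives p(x) = -4x³ - 4x² + 5x - 6.
Check: p(2) = -44. ✓

p(x) = -4x^3 - 4x^2 + 5x - 6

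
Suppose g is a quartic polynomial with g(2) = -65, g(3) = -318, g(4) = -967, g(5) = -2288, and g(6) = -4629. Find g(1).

-4

Write g(n) = an^4 + bn^3 + cn^2 + dn + e. Substituting each data point gives a linear system:
  16a + 8b + 4c + 2d + e = -65
  81a + 27b + 9c + 3d + e = -318
  256a + 64b + 16c + 4d + e = -967
  625a + 125b + 25c + 5d + e = -2288
  1296a + 216b + 36c + 6d + e = -4629
Solving the system yields a = -3, b = -4, c = 3, d = 3, e = -3.
So g(n) = -3n⁴ - 4n³ + 3n² + 3n - 3.
Then g(1) = -4.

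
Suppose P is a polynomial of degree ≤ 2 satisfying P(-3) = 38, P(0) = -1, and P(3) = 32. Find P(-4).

Using the Lagrange interpolation formula with nodes -3, 0, 3:
  L_0(n) = n(n - 3) / 18
  L_1(n) = (n + 3)(n - 3) / -9
  L_2(n) = (n + 3)n / 18
Then P(n) = 38·L_0(n) - 1·L_1(n) + 32·L_2(n).
Expanding and collecting terms gives P(n) = 4n^2 - n - 1.
Evaluating at n = -4: P(-4) = 67.

67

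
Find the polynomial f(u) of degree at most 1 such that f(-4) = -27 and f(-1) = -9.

f(u) = 6u - 3

Using the Lagrange interpolation formula with nodes -4, -1:
  L_0(u) = (u + 1) / -3
  L_1(u) = (u + 4) / 3
Then f(u) = -27·L_0(u) - 9·L_1(u).
Expanding and collecting terms gives f(u) = 6u - 3.
Check: f(-4) = -27. ✓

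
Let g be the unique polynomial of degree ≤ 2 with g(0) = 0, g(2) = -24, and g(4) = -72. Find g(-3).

Using the Lagrange interpolation formula with nodes 0, 2, 4:
  L_0(s) = (s - 2)(s - 4) / 8
  L_1(s) = s(s - 4) / -4
  L_2(s) = s(s - 2) / 8
Then g(s) = 0·L_0(s) - 24·L_1(s) - 72·L_2(s).
Expanding and collecting terms gives g(s) = -3s^2 - 6s.
Evaluating at s = -3: g(-3) = -9.

-9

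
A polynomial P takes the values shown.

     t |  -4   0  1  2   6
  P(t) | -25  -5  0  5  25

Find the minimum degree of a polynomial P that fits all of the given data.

1

Divided differences on the nodes -4, 0, 1, 2, 6:
  order 0: -25  -5  0  5  25
  order 1: 5  5  5  5
  order 2: 0  0  0
  order 3: 0  0
  order 4: 0
The order-1 divided differences are all 5 (nonzero) and every higher order vanishes, so the data lies on a polynomial of degree exactly 1.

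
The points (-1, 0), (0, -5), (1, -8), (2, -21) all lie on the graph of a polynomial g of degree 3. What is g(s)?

g(s) = -2s^3 + s^2 - 2s - 5

Using the Lagrange interpolation formula with nodes -1, 0, 1, 2:
  L_0(s) = s(s - 1)(s - 2) / -6
  L_1(s) = (s + 1)(s - 1)(s - 2) / 2
  L_2(s) = (s + 1)s(s - 2) / -2
  L_3(s) = (s + 1)s(s - 1) / 6
Then g(s) = 0·L_0(s) - 5·L_1(s) - 8·L_2(s) - 21·L_3(s).
Expanding and collecting terms gives g(s) = -2s^3 + s^2 - 2s - 5.
Check: g(0) = -5. ✓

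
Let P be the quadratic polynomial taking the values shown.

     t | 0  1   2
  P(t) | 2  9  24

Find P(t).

Write P(t) = at^2 + bt + c. Substituting each data point gives a linear system:
  c = 2
  a + b + c = 9
  4a + 2b + c = 24
Solving the system yields a = 4, b = 3, c = 2.
So P(t) = 4t^2 + 3t + 2.
Check: P(2) = 24. ✓

P(t) = 4t^2 + 3t + 2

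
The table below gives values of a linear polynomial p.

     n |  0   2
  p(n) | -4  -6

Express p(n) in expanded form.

p(n) = -n - 4

Using the Lagrange interpolation formula with nodes 0, 2:
  L_0(n) = (n - 2) / -2
  L_1(n) = n / 2
Then p(n) = -4·L_0(n) - 6·L_1(n).
Expanding and collecting terms gives p(n) = -n - 4.
Check: p(2) = -6. ✓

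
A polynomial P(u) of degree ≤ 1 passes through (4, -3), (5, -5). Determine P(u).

Using the Lagrange interpolation formula with nodes 4, 5:
  L_0(u) = (u - 5) / -1
  L_1(u) = (u - 4) / 1
Then P(u) = -3·L_0(u) - 5·L_1(u).
Expanding and collecting terms gives P(u) = -2u + 5.
Check: P(5) = -5. ✓

P(u) = -2u + 5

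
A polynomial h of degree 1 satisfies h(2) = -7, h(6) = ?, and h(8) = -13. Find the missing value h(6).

The 2 known points determine the degree-1 polynomial uniquely.
Write h(u) = au + b. Substituting each data point gives a linear system:
  2a + b = -7
  8a + b = -13
Solving the system yields a = -1, b = -5.
So h(u) = -u - 5.
Then h(6) = -11.

-11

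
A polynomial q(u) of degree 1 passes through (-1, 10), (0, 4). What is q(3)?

Using the Lagrange interpolation formula with nodes -1, 0:
  L_0(u) = u / -1
  L_1(u) = (u + 1) / 1
Then q(u) = 10·L_0(u) + 4·L_1(u).
Expanding and collecting terms gives q(u) = -6u + 4.
Evaluating at u = 3: q(3) = -14.

-14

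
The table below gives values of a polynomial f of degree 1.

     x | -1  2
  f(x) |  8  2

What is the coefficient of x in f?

-2

Write f(x) = ax + b. Substituting each data point gives a linear system:
  -a + b = 8
  2a + b = 2
Solving the system yields a = -2, b = 6.
So f(x) = -2x + 6.
The leading coefficient is -2.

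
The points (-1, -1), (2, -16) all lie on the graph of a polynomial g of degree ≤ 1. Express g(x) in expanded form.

Write g(x) = ax + b. Substituting each data point gives a linear system:
  -a + b = -1
  2a + b = -16
Solving the system yields a = -5, b = -6.
So g(x) = -5x - 6.
Check: g(-1) = -1. ✓

g(x) = -5x - 6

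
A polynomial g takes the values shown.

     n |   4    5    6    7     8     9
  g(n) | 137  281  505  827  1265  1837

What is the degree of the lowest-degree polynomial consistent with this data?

Forward differences of the values at n = 4, 5, 6, 7, 8, 9:
  g  : 137  281  505  827  1265  1837
  Δ  : 144  224  322  438  572
  Δ^2: 80  98  116  134
  Δ^3: 18  18  18
  Δ^4: 0  0
  Δ^5: 0
The third differences are constant (18) and nonzero, while all higher differences vanish, so the minimal degree is 3.

3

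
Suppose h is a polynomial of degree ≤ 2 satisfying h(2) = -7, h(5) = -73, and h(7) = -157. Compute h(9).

-273

Using the Lagrange interpolation formula with nodes 2, 5, 7:
  L_0(t) = (t - 5)(t - 7) / 15
  L_1(t) = (t - 2)(t - 7) / -6
  L_2(t) = (t - 2)(t - 5) / 10
Then h(t) = -7·L_0(t) - 73·L_1(t) - 157·L_2(t).
Expanding and collecting terms gives h(t) = -4t^2 + 6t - 3.
Evaluating at t = 9: h(9) = -273.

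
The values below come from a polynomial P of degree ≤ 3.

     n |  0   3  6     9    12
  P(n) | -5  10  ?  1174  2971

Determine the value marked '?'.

On equispaced nodes a degree-3 polynomial has vanishing fourth forward difference, so
  P(0) - 4·P(3) + 6·P(6) - 4·P(9) + P(12) = 0.
Substituting the known values and solving for P(6):
  6·P(6) = 1770
  P(6) = 295.

295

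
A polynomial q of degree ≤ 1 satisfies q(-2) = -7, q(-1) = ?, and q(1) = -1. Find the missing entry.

The 2 known points determine the degree-1 polynomial uniquely.
Write q(x) = ax + b. Substituting each data point gives a linear system:
  -2a + b = -7
  a + b = -1
Solving the system yields a = 2, b = -3.
So q(x) = 2x - 3.
Then q(-1) = -5.

-5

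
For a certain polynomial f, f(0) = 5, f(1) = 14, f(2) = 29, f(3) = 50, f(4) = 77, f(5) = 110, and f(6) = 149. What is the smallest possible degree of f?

Forward differences of the values at s = 0, 1, 2, 3, 4, 5, 6:
  f  : 5  14  29  50  77  110  149
  Δ  : 9  15  21  27  33  39
  Δ^2: 6  6  6  6  6
  Δ^3: 0  0  0  0
  Δ^4: 0  0  0
  Δ^5: 0  0
  Δ^6: 0
The second differences are constant (6) and nonzero, while all higher differences vanish, so the minimal degree is 2.

2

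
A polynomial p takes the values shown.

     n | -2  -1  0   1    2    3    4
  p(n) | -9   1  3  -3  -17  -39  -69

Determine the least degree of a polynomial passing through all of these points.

2

Forward differences of the values at n = -2, -1, 0, 1, 2, 3, 4:
  p  : -9  1  3  -3  -17  -39  -69
  Δ  : 10  2  -6  -14  -22  -30
  Δ^2: -8  -8  -8  -8  -8
  Δ^3: 0  0  0  0
  Δ^4: 0  0  0
  Δ^5: 0  0
  Δ^6: 0
The second differences are constant (-8) and nonzero, while all higher differences vanish, so the minimal degree is 2.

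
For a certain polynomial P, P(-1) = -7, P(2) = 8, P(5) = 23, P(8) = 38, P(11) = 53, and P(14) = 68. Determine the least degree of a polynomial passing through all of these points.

Forward differences of the values at s = -1, 2, 5, 8, 11, 14:
  P  : -7  8  23  38  53  68
  Δ  : 15  15  15  15  15
  Δ^2: 0  0  0  0
  Δ^3: 0  0  0
  Δ^4: 0  0
  Δ^5: 0
The first differences are constant (15) and nonzero, while all higher differences vanish, so the minimal degree is 1.

1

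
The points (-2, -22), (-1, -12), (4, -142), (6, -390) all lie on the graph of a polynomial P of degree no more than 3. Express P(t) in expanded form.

P(t) = -t^3 - 5t^2 + 2t - 6

Write P(t) = at^3 + bt^2 + ct + d. Substituting each data point gives a linear system:
  -8a + 4b - 2c + d = -22
  -a + b - c + d = -12
  64a + 16b + 4c + d = -142
  216a + 36b + 6c + d = -390
Solving the system yields a = -1, b = -5, c = 2, d = -6.
So P(t) = -t³ - 5t² + 2t - 6.
Check: P(4) = -142. ✓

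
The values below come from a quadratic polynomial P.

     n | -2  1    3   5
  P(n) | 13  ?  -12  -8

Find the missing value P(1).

-8

The 3 known points determine the degree-2 polynomial uniquely.
Write P(n) = an^2 + bn + c. Substituting each data point gives a linear system:
  4a - 2b + c = 13
  9a + 3b + c = -12
  25a + 5b + c = -8
Solving the system yields a = 1, b = -6, c = -3.
So P(n) = n^2 - 6n - 3.
Then P(1) = -8.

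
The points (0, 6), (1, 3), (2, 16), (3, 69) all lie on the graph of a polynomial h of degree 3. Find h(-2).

Using the Lagrange interpolation formula with nodes 0, 1, 2, 3:
  L_0(n) = (n - 1)(n - 2)(n - 3) / -6
  L_1(n) = n(n - 2)(n - 3) / 2
  L_2(n) = n(n - 1)(n - 3) / -2
  L_3(n) = n(n - 1)(n - 2) / 6
Then h(n) = 6·L_0(n) + 3·L_1(n) + 16·L_2(n) + 69·L_3(n).
Expanding and collecting terms gives h(n) = 4n^3 - 4n^2 - 3n + 6.
Evaluating at n = -2: h(-2) = -36.

-36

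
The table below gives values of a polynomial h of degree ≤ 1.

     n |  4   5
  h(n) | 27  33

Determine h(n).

h(n) = 6n + 3

Write h(n) = an + b. Substituting each data point gives a linear system:
  4a + b = 27
  5a + b = 33
Solving the system yields a = 6, b = 3.
So h(n) = 6n + 3.
Check: h(4) = 27. ✓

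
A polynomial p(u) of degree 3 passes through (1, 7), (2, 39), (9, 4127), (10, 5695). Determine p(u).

Write p(u) = au^3 + bu^2 + cu + d. Substituting each data point gives a linear system:
  a + b + c + d = 7
  8a + 4b + 2c + d = 39
  729a + 81b + 9c + d = 4127
  1000a + 100b + 10c + d = 5695
Solving the system yields a = 6, b = -3, c = -1, d = 5.
So p(u) = 6u^3 - 3u^2 - u + 5.
Check: p(1) = 7. ✓

p(u) = 6u^3 - 3u^2 - u + 5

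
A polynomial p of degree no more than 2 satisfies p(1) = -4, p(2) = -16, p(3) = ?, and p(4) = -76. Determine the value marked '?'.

The 3 known points determine the degree-2 polynomial uniquely.
Write p(t) = at^2 + bt + c. Substituting each data point gives a linear system:
  a + b + c = -4
  4a + 2b + c = -16
  16a + 4b + c = -76
Solving the system yields a = -6, b = 6, c = -4.
So p(t) = -6t^2 + 6t - 4.
Then p(3) = -40.

-40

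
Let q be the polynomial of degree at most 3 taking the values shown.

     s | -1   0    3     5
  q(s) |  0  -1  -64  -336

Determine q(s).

Using the Lagrange interpolation formula with nodes -1, 0, 3, 5:
  L_0(s) = s(s - 3)(s - 5) / -24
  L_1(s) = (s + 1)(s - 3)(s - 5) / 15
  L_2(s) = (s + 1)s(s - 5) / -24
  L_3(s) = (s + 1)s(s - 3) / 60
Then q(s) = 0·L_0(s) - 1·L_1(s) - 64·L_2(s) - 336·L_3(s).
Expanding and collecting terms gives q(s) = -3s^3 + s^2 + 3s - 1.
Check: q(0) = -1. ✓

q(s) = -3s^3 + s^2 + 3s - 1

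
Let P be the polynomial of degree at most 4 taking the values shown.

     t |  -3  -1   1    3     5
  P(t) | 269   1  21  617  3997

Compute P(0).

2

Forward differences of the values at t = -3, -1, 1, 3, 5:
  P  : 269  1  21  617  3997
  Δ  : -268  20  596  3380
  Δ^2: 288  576  2784
  Δ^3: 288  2208
  Δ^4: 1920
The fourth differences are constant, confirming degree 4.
Interpolating (Newton forward form) and evaluating at t = 0 gives P(0) = 2.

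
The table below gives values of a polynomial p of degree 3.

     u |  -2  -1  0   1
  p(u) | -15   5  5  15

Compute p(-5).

-495

Forward differences of the values at u = -2, -1, 0, 1:
  p  : -15  5  5  15
  Δ  : 20  0  10
  Δ^2: -20  10
  Δ^3: 30
The third differences are constant, confirming degree 3.
Interpolating (Newton forward form) and evaluating at u = -5 gives p(-5) = -495.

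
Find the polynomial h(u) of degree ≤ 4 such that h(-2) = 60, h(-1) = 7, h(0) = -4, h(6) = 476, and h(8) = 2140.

h(u) = u^4 - 4u^3 + 2u^2 - 4u - 4

Write h(u) = au^4 + bu^3 + cu^2 + du + e. Substituting each data point gives a linear system:
  16a - 8b + 4c - 2d + e = 60
  a - b + c - d + e = 7
  e = -4
  1296a + 216b + 36c + 6d + e = 476
  4096a + 512b + 64c + 8d + e = 2140
Solving the system yields a = 1, b = -4, c = 2, d = -4, e = -4.
So h(u) = u⁴ - 4u³ + 2u² - 4u - 4.
Check: h(0) = -4. ✓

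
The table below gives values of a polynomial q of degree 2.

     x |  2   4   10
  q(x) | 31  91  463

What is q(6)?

Using the Lagrange interpolation formula with nodes 2, 4, 10:
  L_0(x) = (x - 4)(x - 10) / 16
  L_1(x) = (x - 2)(x - 10) / -12
  L_2(x) = (x - 2)(x - 4) / 48
Then q(x) = 31·L_0(x) + 91·L_1(x) + 463·L_2(x).
Expanding and collecting terms gives q(x) = 4x^2 + 6x + 3.
Evaluating at x = 6: q(6) = 183.

183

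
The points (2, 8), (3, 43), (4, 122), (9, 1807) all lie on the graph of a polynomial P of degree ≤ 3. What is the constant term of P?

Write P(t) = at^3 + bt^2 + ct + d. Substituting each data point gives a linear system:
  8a + 4b + 2c + d = 8
  27a + 9b + 3c + d = 43
  64a + 16b + 4c + d = 122
  729a + 81b + 9c + d = 1807
Solving the system yields a = 3, b = -5, c = 3, d = -2.
So P(t) = 3t^3 - 5t^2 + 3t - 2.
The constant term is -2.

-2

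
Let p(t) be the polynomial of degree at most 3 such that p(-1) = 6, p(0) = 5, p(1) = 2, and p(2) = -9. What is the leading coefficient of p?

Write p(t) = at^3 + bt^2 + ct + d. Substituting each data point gives a linear system:
  -a + b - c + d = 6
  d = 5
  a + b + c + d = 2
  8a + 4b + 2c + d = -9
Solving the system yields a = -1, b = -1, c = -1, d = 5.
So p(t) = -t³ - t² - t + 5.
The leading coefficient is -1.

-1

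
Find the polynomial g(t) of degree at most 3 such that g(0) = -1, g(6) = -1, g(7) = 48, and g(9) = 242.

Write g(t) = at^3 + bt^2 + ct + d. Substituting each data point gives a linear system:
  d = -1
  216a + 36b + 6c + d = -1
  343a + 49b + 7c + d = 48
  729a + 81b + 9c + d = 242
Solving the system yields a = 1, b = -6, c = 0, d = -1.
So g(t) = t³ - 6t² - 1.
Check: g(6) = -1. ✓

g(t) = t^3 - 6t^2 - 1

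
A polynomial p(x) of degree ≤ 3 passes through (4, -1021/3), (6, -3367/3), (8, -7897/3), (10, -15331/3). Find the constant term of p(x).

Write p(x) = ax^3 + bx^2 + cx + d. Substituting each data point gives a linear system:
  64a + 16b + 4c + d = -1021/3
  216a + 36b + 6c + d = -3367/3
  512a + 64b + 8c + d = -7897/3
  1000a + 100b + 10c + d = -15331/3
Solving the system yields a = -5, b = -1, c = -1, d = -1/3.
So p(x) = -5x³ - x² - x - 1/3.
The constant term is -1/3.

-1/3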